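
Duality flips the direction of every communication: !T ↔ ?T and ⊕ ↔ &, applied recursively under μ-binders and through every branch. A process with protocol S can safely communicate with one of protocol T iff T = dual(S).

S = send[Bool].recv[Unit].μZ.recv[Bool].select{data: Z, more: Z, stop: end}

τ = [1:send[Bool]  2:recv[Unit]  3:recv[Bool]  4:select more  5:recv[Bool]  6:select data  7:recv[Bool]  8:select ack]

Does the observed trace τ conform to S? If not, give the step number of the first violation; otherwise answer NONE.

8

step 1: send[Bool]  ok  now at recv[Unit].μZ.…
step 2: recv[Unit]  ok  now at μZ.…
step 3: recv[Bool]  ok  now at select{data: μZ.…, more: μZ.…, stop: end}
step 4: select more  ok  now at μZ.…
step 5: recv[Bool]  ok  now at select{data: μZ.…, more: μZ.…, stop: end}
step 6: select data  ok  now at μZ.…
step 7: recv[Bool]  ok  now at select{data: μZ.…, more: μZ.…, stop: end}
step 8: got select ack, protocol expects select data or select more or select stop  ✗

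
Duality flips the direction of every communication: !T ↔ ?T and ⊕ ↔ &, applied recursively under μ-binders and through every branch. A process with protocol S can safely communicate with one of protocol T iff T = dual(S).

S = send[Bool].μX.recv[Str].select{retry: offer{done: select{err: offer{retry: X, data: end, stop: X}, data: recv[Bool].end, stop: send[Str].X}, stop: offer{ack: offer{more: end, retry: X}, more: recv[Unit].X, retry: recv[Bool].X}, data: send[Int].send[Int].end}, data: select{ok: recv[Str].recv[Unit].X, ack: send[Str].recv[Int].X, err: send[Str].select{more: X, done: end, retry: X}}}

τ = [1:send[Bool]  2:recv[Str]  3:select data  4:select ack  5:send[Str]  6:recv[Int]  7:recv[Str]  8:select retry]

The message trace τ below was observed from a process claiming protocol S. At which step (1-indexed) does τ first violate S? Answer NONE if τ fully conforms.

[1] send[Bool]  match  cont: μX.…
[2] recv[Str]  match  cont: select{retry: offer{done: select{err: offer{retry: μX.…, data: end, stop: μX.…}, data: recv[Bool].end, stop: send[Str].μX.…}, stop: offer{ack: offer{more: end, retry: μX.…}, more: recv[Unit].μX.…, retry: recv[Bool].μX.…}, data: send[Int].send[Int].end}, data: select{ok: recv[Str].recv[Unit].μX.…, ack: send[Str].recv[Int].μX.…, err: send[Str].select{more: μX.…, done: end, retry: μX.…}}}
[3] select data  match  cont: select{ok: recv[Str].recv[Unit].μX.…, ack: send[Str].recv[Int].μX.…, err: send[Str].select{more: μX.…, done: end, retry: μX.…}}
[4] select ack  match  cont: send[Str].recv[Int].μX.…
[5] send[Str]  match  cont: recv[Int].μX.…
[6] recv[Int]  match  cont: μX.…
[7] recv[Str]  match  cont: select{retry: offer{done: select{err: offer{retry: μX.…, data: end, stop: μX.…}, data: recv[Bool].end, stop: send[Str].μX.…}, stop: offer{ack: offer{more: end, retry: μX.…}, more: recv[Unit].μX.…, retry: recv[Bool].μX.…}, data: send[Int].send[Int].end}, data: select{ok: recv[Str].recv[Unit].μX.…, ack: send[Str].recv[Int].μX.…, err: send[Str].select{more: μX.…, done: end, retry: μX.…}}}
[8] select retry  match  cont: offer{done: select{err: offer{retry: μX.…, data: end, stop: μX.…}, data: recv[Bool].end, stop: send[Str].μX.…}, stop: offer{ack: offer{more: end, retry: μX.…}, more: recv[Unit].μX.…, retry: recv[Bool].μX.…}, data: send[Int].send[Int].end}
τ conforms to S (length 8)

NONE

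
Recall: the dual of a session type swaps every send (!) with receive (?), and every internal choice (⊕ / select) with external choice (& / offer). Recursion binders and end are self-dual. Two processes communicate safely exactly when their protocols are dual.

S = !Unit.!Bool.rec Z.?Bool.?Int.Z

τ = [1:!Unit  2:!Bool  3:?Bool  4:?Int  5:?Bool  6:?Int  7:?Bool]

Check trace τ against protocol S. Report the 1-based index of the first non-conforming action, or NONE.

NONE

@1 !Unit  ok  cont: !Bool.rec Z.…
@2 !Bool  ok  cont: rec Z.…
@3 ?Bool  ok  cont: ?Int.rec Z.…
@4 ?Int  ok  cont: rec Z.…
@5 ?Bool  ok  cont: ?Int.rec Z.…
@6 ?Int  ok  cont: rec Z.…
@7 ?Bool  ok  cont: ?Int.rec Z.…
all 7 steps conform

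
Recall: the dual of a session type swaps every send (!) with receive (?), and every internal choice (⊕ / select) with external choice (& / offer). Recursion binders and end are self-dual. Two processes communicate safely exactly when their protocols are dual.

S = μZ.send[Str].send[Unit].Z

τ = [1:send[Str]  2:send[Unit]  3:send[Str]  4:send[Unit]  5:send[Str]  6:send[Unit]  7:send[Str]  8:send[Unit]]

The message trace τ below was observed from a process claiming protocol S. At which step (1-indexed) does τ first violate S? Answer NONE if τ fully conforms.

[1] send[Str]  match  state: send[Unit].μZ.…
[2] send[Unit]  match  state: μZ.…
[3] send[Str]  match  state: send[Unit].μZ.…
[4] send[Unit]  match  state: μZ.…
[5] send[Str]  match  state: send[Unit].μZ.…
[6] send[Unit]  match  state: μZ.…
[7] send[Str]  match  state: send[Unit].μZ.…
[8] send[Unit]  match  state: μZ.…
all 8 steps conform

NONE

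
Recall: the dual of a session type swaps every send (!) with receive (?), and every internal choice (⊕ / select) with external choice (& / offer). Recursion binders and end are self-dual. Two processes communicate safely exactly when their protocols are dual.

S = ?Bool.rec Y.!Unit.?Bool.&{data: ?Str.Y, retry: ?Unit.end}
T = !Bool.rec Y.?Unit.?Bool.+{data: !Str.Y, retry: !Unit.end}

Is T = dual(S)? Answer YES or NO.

NO

?Bool ‖ !Bool  match
  rec Y ‖ rec Y  match (μ self-dual)
    !Unit ‖ ?Unit  match
      ?Bool ‖ ?Bool  ✗ same direction on both sides — not dual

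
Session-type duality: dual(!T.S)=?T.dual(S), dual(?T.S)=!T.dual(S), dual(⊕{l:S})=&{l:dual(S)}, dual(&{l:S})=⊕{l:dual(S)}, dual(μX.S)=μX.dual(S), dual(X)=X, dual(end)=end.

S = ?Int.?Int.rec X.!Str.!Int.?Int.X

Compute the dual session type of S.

!Int.!Int.rec X.?Str.?Int.!Int.X

?Int ↦ !Int
  ?Int ↦ !Int
    rec X ↦ rec X  (μ self-dual)
      !Str ↦ ?Str
        !Int ↦ ?Int
          ?Int ↦ !Int
            dual(X) = X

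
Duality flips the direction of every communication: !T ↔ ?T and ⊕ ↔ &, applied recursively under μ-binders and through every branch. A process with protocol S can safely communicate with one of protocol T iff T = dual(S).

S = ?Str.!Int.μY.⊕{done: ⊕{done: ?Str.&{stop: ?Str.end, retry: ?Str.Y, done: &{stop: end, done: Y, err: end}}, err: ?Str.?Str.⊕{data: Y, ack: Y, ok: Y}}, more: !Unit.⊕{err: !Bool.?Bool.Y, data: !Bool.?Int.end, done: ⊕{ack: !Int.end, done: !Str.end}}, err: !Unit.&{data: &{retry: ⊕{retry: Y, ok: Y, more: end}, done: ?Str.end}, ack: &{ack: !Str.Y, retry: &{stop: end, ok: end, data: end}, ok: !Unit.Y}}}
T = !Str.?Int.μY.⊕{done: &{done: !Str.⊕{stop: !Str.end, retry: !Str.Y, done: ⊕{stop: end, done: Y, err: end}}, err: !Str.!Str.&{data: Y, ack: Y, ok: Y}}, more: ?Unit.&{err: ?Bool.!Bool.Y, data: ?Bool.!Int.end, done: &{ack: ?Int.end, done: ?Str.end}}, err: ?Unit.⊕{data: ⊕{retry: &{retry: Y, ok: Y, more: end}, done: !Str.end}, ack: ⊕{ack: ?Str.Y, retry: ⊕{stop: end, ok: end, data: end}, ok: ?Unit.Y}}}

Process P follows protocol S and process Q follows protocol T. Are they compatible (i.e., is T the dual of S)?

?Str | !Str  match
  !Int | ?Int  match
    μY | μY  match (μ self-dual)
      ⊕{done,more,err} | ⊕{done,more,err}  ✗ choice polarity not flipped — not dual

NO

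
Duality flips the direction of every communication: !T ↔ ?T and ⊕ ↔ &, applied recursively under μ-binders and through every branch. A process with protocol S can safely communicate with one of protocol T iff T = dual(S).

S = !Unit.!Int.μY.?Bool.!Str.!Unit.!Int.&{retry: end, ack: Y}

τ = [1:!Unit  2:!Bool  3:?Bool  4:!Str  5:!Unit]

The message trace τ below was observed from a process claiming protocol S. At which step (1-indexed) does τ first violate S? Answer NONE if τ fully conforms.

2

@1 !Unit  match  cont: !Int.μY.…
@2 got !Bool, protocol expects !Int  ✗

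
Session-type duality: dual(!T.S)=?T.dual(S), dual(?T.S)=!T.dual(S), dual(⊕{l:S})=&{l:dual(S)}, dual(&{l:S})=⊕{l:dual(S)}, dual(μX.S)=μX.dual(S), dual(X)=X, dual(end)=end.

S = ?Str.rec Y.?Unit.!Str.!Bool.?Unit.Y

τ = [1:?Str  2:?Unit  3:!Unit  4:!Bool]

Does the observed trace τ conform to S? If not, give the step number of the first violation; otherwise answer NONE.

step 1: ?Str  ok  now at rec Y.…
step 2: ?Unit  ok  now at !Str.!Bool.?Unit.rec Y.…
step 3: got !Unit, protocol expects !Str  ✗

3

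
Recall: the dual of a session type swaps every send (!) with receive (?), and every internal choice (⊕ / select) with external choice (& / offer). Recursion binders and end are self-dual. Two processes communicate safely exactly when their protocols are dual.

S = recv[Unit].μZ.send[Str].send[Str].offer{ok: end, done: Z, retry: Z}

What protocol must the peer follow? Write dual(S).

recv[Unit] = send[Unit]
  μZ = μZ  (binder kept)
    send[Str] = recv[Str]
      send[Str] = recv[Str]
        offer{ok,done,retry} = select{ok,done,retry}  (external→internal)
          case ok:
            dual(end) = end
          case done:
            dual(Z) = Z
          case retry:
            dual(Z) = Z

send[Unit].μZ.recv[Str].recv[Str].select{ok: end, done: Z, retry: Z}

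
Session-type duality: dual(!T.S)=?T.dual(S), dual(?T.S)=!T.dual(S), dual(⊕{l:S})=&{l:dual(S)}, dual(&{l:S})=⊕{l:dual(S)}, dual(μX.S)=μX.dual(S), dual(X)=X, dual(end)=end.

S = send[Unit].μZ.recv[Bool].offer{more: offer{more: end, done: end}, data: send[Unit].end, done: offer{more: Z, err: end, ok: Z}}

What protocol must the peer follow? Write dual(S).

recv[Unit].μZ.send[Bool].select{more: select{more: end, done: end}, data: recv[Unit].end, done: select{more: Z, err: end, ok: Z}}

send[Unit] ↦ recv[Unit]
  μZ ↦ μZ  (binder kept)
    recv[Bool] ↦ send[Bool]
      offer{more,data,done} ↦ select{more,data,done}  (offer→select)
        [more]
          offer{more,done} ↦ select{more,done}  (offer→select)
            [more]
              dual(end) = end
            [done]
              dual(end) = end
        [data]
          send[Unit] ↦ recv[Unit]
            dual(end) = end
        [done]
          offer{more,err,ok} ↦ select{more,err,ok}  (offer→select)
            [more]
              dual(Z) = Z
            [err]
              dual(end) = end
            [ok]
              dual(Z) = Z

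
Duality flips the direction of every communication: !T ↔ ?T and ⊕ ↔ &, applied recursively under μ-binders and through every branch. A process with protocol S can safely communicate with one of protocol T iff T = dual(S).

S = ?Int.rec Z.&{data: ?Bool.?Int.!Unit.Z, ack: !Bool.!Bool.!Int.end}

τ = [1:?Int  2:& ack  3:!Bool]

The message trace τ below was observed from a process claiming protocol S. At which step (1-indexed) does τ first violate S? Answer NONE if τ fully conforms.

NONE

@1 ?Int  ok  state: rec Z.…
@2 & ack  ok  state: !Bool.!Bool.!Int.end
@3 !Bool  ok  state: !Bool.!Int.end
trace exhausted — no violation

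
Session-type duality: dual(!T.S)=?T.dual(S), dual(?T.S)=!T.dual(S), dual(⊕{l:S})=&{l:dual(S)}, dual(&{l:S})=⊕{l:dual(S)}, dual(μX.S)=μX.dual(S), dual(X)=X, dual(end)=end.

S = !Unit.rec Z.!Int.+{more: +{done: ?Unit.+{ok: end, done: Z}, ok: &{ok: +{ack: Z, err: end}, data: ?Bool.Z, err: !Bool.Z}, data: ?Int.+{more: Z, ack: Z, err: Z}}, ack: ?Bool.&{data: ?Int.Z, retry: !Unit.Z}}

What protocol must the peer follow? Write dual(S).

!Unit = ?Unit
  rec Z = rec Z  (rec unchanged)
    !Int = ?Int
      +{more,ack} = &{more,ack}  (internal→external)
        • more:
          +{done,ok,data} = &{done,ok,data}  (internal→external)
            • done:
              ?Unit = !Unit
                +{ok,done} = &{ok,done}  (internal→external)
                  • ok:
                    end ↦ end
                  • done:
                    Z ↦ Z
            • ok:
              &{ok,data,err} = +{ok,data,err}  (external→internal)
                • ok:
                  +{ack,err} = &{ack,err}  (internal→external)
                    • ack:
                      Z ↦ Z
                    • err:
                      end ↦ end
                • data:
                  ?Bool = !Bool
                    Z ↦ Z
                • err:
                  !Bool = ?Bool
                    Z ↦ Z
            • data:
              ?Int = !Int
                +{more,ack,err} = &{more,ack,err}  (internal→external)
                  • more:
                    Z ↦ Z
                  • ack:
                    Z ↦ Z
                  • err:
                    Z ↦ Z
        • ack:
          ?Bool = !Bool
            &{data,retry} = +{data,retry}  (external→internal)
              • data:
                ?Int = !Int
                  Z ↦ Z
              • retry:
                !Unit = ?Unit
                  Z ↦ Z

?Unit.rec Z.?Int.&{more: &{done: !Unit.&{ok: end, done: Z}, ok: +{ok: &{ack: Z, err: end}, data: !Bool.Z, err: ?Bool.Z}, data: !Int.&{more: Z, ack: Z, err: Z}}, ack: !Bool.+{data: !Int.Z, retry: ?Unit.Z}}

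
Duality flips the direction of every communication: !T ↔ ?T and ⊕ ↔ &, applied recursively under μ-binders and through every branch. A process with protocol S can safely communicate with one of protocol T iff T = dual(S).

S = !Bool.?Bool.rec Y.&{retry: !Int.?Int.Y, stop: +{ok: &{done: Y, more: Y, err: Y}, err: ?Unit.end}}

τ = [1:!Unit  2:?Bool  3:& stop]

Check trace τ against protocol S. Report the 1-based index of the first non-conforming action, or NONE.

@1 got !Unit, protocol expects !Bool  ✗

1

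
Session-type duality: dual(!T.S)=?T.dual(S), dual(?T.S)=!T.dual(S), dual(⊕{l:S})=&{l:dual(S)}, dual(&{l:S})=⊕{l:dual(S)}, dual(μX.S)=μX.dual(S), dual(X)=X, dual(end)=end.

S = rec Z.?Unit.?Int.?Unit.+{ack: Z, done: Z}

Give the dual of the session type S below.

rec Z ↦ rec Z  (rec unchanged)
  ?Unit ↦ !Unit
    ?Int ↦ !Int
      ?Unit ↦ !Unit
        +{ack,done} ↦ &{ack,done}  (⊕→&)
          • ack:
            Z self-dual
          • done:
            Z self-dual

rec Z.!Unit.!Int.!Unit.&{ack: Z, done: Z}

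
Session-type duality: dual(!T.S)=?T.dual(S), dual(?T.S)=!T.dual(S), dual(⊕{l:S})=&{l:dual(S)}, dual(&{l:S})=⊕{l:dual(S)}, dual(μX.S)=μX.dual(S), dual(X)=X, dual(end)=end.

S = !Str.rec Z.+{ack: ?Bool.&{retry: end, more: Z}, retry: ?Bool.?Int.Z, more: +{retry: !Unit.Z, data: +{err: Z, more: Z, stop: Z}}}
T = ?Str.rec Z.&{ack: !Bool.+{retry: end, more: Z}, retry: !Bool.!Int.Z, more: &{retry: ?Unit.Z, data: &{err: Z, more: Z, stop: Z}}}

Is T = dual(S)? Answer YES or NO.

!Str ‖ ?Str  ok
  rec Z ‖ rec Z  ok (μ self-dual)
    +{ack,retry,more} ‖ &{ack,retry,more}  ok same labels
      • ack:
        ?Bool ‖ !Bool  ok
          &{retry,more} ‖ +{retry,more}  ok same labels
            • retry:
              end ‖ end  ok
            • more:
              Z ‖ Z  ok
      • retry:
        ?Bool ‖ !Bool  ok
          ?Int ‖ !Int  ok
            Z ‖ Z  ok
      • more:
        +{retry,data} ‖ &{retry,data}  ok same labels
          • retry:
            !Unit ‖ ?Unit  ok
              Z ‖ Z  ok
          • data:
            +{err,more,stop} ‖ &{err,more,stop}  ok same labels
              • err:
                Z ‖ Z  ok
              • more:
                Z ‖ Z  ok
              • stop:
                Z ‖ Z  ok

YES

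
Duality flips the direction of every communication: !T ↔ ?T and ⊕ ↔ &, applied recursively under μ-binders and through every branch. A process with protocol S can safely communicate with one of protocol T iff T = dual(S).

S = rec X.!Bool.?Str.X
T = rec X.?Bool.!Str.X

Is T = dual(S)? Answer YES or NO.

rec X | rec X  match (binder kept)
  !Bool | ?Bool  match
    ?Str | !Str  match
      X | X  match

YES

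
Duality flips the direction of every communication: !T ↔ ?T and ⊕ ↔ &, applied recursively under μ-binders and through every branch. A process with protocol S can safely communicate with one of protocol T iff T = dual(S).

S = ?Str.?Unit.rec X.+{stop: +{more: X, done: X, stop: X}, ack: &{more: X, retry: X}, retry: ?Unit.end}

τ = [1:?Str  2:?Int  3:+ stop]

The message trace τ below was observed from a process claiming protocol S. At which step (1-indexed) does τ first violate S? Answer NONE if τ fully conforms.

2

[1] ?Str  ✓  cont: ?Unit.rec X.…
[2] got ?Int, protocol expects ?Unit  ✗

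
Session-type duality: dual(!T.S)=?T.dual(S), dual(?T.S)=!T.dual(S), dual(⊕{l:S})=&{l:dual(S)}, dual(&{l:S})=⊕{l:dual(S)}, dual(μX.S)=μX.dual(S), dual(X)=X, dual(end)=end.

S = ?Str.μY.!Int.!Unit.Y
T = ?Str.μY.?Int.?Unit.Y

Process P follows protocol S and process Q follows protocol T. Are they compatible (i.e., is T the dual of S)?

?Str ‖ ?Str  ✗ same direction on both sides — not dual

NO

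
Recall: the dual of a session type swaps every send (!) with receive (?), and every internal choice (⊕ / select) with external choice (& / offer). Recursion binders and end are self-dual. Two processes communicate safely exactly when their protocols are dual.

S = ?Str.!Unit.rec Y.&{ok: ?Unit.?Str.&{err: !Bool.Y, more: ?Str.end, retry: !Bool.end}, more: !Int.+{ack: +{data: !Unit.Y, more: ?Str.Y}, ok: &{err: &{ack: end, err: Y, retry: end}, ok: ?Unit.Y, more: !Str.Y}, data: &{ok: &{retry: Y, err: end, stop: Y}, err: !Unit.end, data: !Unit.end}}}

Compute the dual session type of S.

!Str.?Unit.rec Y.+{ok: !Unit.!Str.+{err: ?Bool.Y, more: !Str.end, retry: ?Bool.end}, more: ?Int.&{ack: &{data: ?Unit.Y, more: !Str.Y}, ok: +{err: +{ack: end, err: Y, retry: end}, ok: !Unit.Y, more: ?Str.Y}, data: +{ok: +{retry: Y, err: end, stop: Y}, err: ?Unit.end, data: ?Unit.end}}}

?Str ↦ !Str
  !Unit ↦ ?Unit
    rec Y ↦ rec Y  (μ self-dual)
      &{ok,more} ↦ +{ok,more}  (external→internal)
        [ok]
          ?Unit ↦ !Unit
            ?Str ↦ !Str
              &{err,more,retry} ↦ +{err,more,retry}  (external→internal)
                [err]
                  !Bool ↦ ?Bool
                    Y self-dual
                [more]
                  ?Str ↦ !Str
                    end self-dual
                [retry]
                  !Bool ↦ ?Bool
                    end self-dual
        [more]
          !Int ↦ ?Int
            +{ack,ok,data} ↦ &{ack,ok,data}  (internal→external)
              [ack]
                +{data,more} ↦ &{data,more}  (internal→external)
                  [data]
                    !Unit ↦ ?Unit
                      Y self-dual
                  [more]
                    ?Str ↦ !Str
                      Y self-dual
              [ok]
                &{err,ok,more} ↦ +{err,ok,more}  (external→internal)
                  [err]
                    &{ack,err,retry} ↦ +{ack,err,retry}  (external→internal)
                      [ack]
                        end self-dual
                      [err]
                        Y self-dual
                      [retry]
                        end self-dual
                  [ok]
                    ?Unit ↦ !Unit
                      Y self-dual
                  [more]
                    !Str ↦ ?Str
                      Y self-dual
              [data]
                &{ok,err,data} ↦ +{ok,err,data}  (external→internal)
                  [ok]
                    &{retry,err,stop} ↦ +{retry,err,stop}  (external→internal)
                      [retry]
                        Y self-dual
                      [err]
                        end self-dual
                      [stop]
                        Y self-dual
                  [err]
                    !Unit ↦ ?Unit
                      end self-dual
                  [data]
                    !Unit ↦ ?Unit
                      end self-dual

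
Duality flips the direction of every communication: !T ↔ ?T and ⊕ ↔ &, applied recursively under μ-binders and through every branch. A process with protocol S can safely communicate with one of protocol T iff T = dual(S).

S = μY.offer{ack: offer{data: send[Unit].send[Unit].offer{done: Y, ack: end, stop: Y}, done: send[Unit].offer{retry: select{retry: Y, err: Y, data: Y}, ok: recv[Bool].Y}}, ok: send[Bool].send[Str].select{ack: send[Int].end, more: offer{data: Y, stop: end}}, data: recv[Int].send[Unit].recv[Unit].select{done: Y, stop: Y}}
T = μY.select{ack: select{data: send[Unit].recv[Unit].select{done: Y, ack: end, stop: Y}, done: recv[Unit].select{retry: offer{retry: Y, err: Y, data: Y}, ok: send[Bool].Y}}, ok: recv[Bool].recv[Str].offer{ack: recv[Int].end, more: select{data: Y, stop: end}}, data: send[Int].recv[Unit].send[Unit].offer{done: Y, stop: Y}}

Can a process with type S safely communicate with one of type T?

NO

μY ‖ μY  match (binder kept)
  offer{ack,ok,data} ‖ select{ack,ok,data}  match label sets agree
    • ack:
      offer{data,done} ‖ select{data,done}  match label sets agree
        • data:
          send[Unit] ‖ send[Unit]  ✗ same direction on both sides — not dual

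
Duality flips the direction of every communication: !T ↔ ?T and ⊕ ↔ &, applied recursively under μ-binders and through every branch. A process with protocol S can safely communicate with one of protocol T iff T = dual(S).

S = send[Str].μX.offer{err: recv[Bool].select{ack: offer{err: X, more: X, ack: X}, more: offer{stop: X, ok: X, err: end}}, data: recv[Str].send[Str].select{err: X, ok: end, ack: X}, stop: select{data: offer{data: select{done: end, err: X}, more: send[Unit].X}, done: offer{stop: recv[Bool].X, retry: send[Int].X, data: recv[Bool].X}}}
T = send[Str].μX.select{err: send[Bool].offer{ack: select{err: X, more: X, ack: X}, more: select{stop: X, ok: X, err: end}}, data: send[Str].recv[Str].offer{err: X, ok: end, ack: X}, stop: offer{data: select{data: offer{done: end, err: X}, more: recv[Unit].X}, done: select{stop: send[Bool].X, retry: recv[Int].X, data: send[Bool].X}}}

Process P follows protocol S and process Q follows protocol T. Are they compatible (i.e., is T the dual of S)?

send[Str] ‖ send[Str]  ✗ same direction on both sides — not dual

NO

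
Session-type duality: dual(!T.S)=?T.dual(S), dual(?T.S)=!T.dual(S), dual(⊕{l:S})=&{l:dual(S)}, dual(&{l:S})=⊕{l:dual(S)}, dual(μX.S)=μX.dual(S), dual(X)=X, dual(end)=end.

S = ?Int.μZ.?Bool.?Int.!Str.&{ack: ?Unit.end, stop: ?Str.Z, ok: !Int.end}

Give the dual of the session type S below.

!Int.μZ.!Bool.!Int.?Str.⊕{ack: !Unit.end, stop: !Str.Z, ok: ?Int.end}

?Int → !Int
  μZ → μZ  (binder kept)
    ?Bool → !Bool
      ?Int → !Int
        !Str → ?Str
          &{ack,stop,ok} → ⊕{ack,stop,ok}  (offer→select)
            case ack:
              ?Unit → !Unit
                dual(end) = end
            case stop:
              ?Str → !Str
                dual(Z) = Z
            case ok:
              !Int → ?Int
                dual(end) = end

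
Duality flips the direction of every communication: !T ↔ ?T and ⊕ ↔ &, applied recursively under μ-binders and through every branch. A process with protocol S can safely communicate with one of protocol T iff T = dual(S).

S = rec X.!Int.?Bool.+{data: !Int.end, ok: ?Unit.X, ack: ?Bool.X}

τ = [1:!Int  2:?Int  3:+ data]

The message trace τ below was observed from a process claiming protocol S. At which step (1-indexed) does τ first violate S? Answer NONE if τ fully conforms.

[1] !Int  ok  cont: ?Bool.+{data: !Int.end, ok: ?Unit.rec X.…, ack: ?Bool.rec X.…}
[2] got ?Int, protocol expects ?Bool  ✗

2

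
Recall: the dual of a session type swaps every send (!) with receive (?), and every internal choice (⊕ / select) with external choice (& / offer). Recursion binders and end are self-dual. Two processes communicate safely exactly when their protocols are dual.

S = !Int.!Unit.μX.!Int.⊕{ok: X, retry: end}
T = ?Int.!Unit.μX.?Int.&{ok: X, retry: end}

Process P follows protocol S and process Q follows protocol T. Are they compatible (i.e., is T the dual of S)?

!Int | ?Int  match
  !Unit | !Unit  ✗ same direction on both sides — not dual

NO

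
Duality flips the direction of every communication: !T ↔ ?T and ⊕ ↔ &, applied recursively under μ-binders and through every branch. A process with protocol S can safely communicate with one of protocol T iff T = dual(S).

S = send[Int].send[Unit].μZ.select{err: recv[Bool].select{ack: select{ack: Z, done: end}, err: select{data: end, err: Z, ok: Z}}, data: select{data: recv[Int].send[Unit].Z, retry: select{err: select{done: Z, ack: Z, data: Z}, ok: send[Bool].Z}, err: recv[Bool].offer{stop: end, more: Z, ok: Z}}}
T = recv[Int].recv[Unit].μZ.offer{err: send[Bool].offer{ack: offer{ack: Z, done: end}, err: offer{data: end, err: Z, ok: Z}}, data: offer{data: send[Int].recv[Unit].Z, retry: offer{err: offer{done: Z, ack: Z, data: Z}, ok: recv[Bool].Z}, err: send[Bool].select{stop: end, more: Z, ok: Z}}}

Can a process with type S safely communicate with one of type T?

YES

send[Int] ‖ recv[Int]  ok
  send[Unit] ‖ recv[Unit]  ok
    μZ ‖ μZ  ok (rec unchanged)
      select{err,data} ‖ offer{err,data}  ok label sets agree
        [err]
          recv[Bool] ‖ send[Bool]  ok
            select{ack,err} ‖ offer{ack,err}  ok label sets agree
              [ack]
                select{ack,done} ‖ offer{ack,done}  ok label sets agree
                  [ack]
                    Z ‖ Z  ok
                  [done]
                    end ‖ end  ok
              [err]
                select{data,err,ok} ‖ offer{data,err,ok}  ok label sets agree
                  [data]
                    end ‖ end  ok
                  [err]
                    Z ‖ Z  ok
                  [ok]
                    Z ‖ Z  ok
        [data]
          select{data,retry,err} ‖ offer{data,retry,err}  ok label sets agree
            [data]
              recv[Int] ‖ send[Int]  ok
                send[Unit] ‖ recv[Unit]  ok
                  Z ‖ Z  ok
            [retry]
              select{err,ok} ‖ offer{err,ok}  ok label sets agree
                [err]
                  select{done,ack,data} ‖ offer{done,ack,data}  ok label sets agree
                    [done]
                      Z ‖ Z  ok
                    [ack]
                      Z ‖ Z  ok
                    [data]
                      Z ‖ Z  ok
                [ok]
                  send[Bool] ‖ recv[Bool]  ok
                    Z ‖ Z  ok
            [err]
              recv[Bool] ‖ send[Bool]  ok
                offer{stop,more,ok} ‖ select{stop,more,ok}  ok label sets agree
                  [stop]
                    end ‖ end  ok
                  [more]
                    Z ‖ Z  ok
                  [ok]
                    Z ‖ Z  ok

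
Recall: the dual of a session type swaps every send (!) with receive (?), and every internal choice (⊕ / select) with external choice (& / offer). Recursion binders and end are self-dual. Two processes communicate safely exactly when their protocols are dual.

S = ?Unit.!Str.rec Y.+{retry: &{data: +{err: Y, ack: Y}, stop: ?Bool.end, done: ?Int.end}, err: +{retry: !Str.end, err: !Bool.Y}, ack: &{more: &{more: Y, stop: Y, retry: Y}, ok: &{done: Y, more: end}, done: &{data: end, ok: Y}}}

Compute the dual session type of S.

?Unit ↦ !Unit
  !Str ↦ ?Str
    rec Y ↦ rec Y  (binder kept)
      +{retry,err,ack} ↦ &{retry,err,ack}  (⊕→&)
        case retry:
          &{data,stop,done} ↦ +{data,stop,done}  (offer→select)
            case data:
              +{err,ack} ↦ &{err,ack}  (⊕→&)
                case err:
                  Y ↦ Y
                case ack:
                  Y ↦ Y
            case stop:
              ?Bool ↦ !Bool
                end ↦ end
            case done:
              ?Int ↦ !Int
                end ↦ end
        case err:
          +{retry,err} ↦ &{retry,err}  (⊕→&)
            case retry:
              !Str ↦ ?Str
                end ↦ end
            case err:
              !Bool ↦ ?Bool
                Y ↦ Y
        case ack:
          &{more,ok,done} ↦ +{more,ok,done}  (offer→select)
            case more:
              &{more,stop,retry} ↦ +{more,stop,retry}  (offer→select)
                case more:
                  Y ↦ Y
                case stop:
                  Y ↦ Y
                case retry:
                  Y ↦ Y
            case ok:
              &{done,more} ↦ +{done,more}  (offer→select)
                case done:
                  Y ↦ Y
                case more:
                  end ↦ end
            case done:
              &{data,ok} ↦ +{data,ok}  (offer→select)
                case data:
                  end ↦ end
                case ok:
                  Y ↦ Y

!Unit.?Str.rec Y.&{retry: +{data: &{err: Y, ack: Y}, stop: !Bool.end, done: !Int.end}, err: &{retry: ?Str.end, err: ?Bool.Y}, ack: +{more: +{more: Y, stop: Y, retry: Y}, ok: +{done: Y, more: end}, done: +{data: end, ok: Y}}}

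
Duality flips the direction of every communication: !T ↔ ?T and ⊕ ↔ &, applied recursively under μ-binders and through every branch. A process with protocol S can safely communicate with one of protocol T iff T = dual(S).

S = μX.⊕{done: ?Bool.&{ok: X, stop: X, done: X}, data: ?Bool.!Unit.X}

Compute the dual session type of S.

μX.&{done: !Bool.⊕{ok: X, stop: X, done: X}, data: !Bool.?Unit.X}

μX = μX  (rec unchanged)
  ⊕{done,data} = &{done,data}  (internal→external)
    case done:
      ?Bool = !Bool
        &{ok,stop,done} = ⊕{ok,stop,done}  (offer→select)
          case ok:
            dual(X) = X
          case stop:
            dual(X) = X
          case done:
            dual(X) = X
    case data:
      ?Bool = !Bool
        !Unit = ?Unit
          dual(X) = X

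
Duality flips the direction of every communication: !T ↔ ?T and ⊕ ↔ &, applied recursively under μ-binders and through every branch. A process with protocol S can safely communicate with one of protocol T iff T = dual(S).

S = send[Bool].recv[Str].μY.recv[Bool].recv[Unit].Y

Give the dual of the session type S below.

recv[Bool].send[Str].μY.send[Bool].send[Unit].Y

send[Bool] = recv[Bool]
  recv[Str] = send[Str]
    μY = μY  (rec unchanged)
      recv[Bool] = send[Bool]
        recv[Unit] = send[Unit]
          dual(Y) = Y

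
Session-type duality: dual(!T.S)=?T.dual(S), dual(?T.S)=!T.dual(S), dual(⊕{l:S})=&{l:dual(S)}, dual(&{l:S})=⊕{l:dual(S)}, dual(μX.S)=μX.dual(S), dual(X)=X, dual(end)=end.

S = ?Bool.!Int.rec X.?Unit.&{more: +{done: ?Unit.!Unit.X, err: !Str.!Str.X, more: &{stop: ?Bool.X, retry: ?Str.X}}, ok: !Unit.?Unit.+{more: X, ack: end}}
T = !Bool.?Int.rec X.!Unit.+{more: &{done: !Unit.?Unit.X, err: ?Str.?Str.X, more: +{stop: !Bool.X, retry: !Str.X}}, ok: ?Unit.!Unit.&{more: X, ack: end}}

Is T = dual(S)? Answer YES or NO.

YES

?Bool vs !Bool  ✓
  !Int vs ?Int  ✓
    rec X vs rec X  ✓ (μ self-dual)
      ?Unit vs !Unit  ✓
        &{more,ok} vs +{more,ok}  ✓ same labels
          • more:
            +{done,err,more} vs &{done,err,more}  ✓ same labels
              • done:
                ?Unit vs !Unit  ✓
                  !Unit vs ?Unit  ✓
                    X vs X  ✓
              • err:
                !Str vs ?Str  ✓
                  !Str vs ?Str  ✓
                    X vs X  ✓
              • more:
                &{stop,retry} vs +{stop,retry}  ✓ same labels
                  • stop:
                    ?Bool vs !Bool  ✓
                      X vs X  ✓
                  • retry:
                    ?Str vs !Str  ✓
                      X vs X  ✓
          • ok:
            !Unit vs ?Unit  ✓
              ?Unit vs !Unit  ✓
                +{more,ack} vs &{more,ack}  ✓ same labels
                  • more:
                    X vs X  ✓
                  • ack:
                    end vs end  ✓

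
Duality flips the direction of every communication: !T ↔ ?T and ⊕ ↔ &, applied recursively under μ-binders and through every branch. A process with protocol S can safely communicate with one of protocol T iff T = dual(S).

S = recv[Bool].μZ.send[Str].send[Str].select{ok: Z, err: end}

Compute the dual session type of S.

send[Bool].μZ.recv[Str].recv[Str].offer{ok: Z, err: end}

recv[Bool] = send[Bool]
  μZ = μZ  (rec unchanged)
    send[Str] = recv[Str]
      send[Str] = recv[Str]
        select{ok,err} = offer{ok,err}  (internal→external)
          case ok:
            Z self-dual
          case err:
            end self-dual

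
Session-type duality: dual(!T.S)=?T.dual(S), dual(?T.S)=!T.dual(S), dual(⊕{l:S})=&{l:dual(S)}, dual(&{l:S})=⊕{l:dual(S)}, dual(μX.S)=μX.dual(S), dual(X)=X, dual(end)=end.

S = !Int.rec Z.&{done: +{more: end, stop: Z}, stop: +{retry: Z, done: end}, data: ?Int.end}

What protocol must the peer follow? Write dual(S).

?Int.rec Z.+{done: &{more: end, stop: Z}, stop: &{retry: Z, done: end}, data: !Int.end}

!Int → ?Int
  rec Z → rec Z  (rec unchanged)
    &{done,stop,data} → +{done,stop,data}  (&→⊕)
      case done:
        +{more,stop} → &{more,stop}  (select→offer)
          case more:
            end ↦ end
          case stop:
            Z ↦ Z
      case stop:
        +{retry,done} → &{retry,done}  (select→offer)
          case retry:
            Z ↦ Z
          case done:
            end ↦ end
      case data:
        ?Int → !Int
          end ↦ end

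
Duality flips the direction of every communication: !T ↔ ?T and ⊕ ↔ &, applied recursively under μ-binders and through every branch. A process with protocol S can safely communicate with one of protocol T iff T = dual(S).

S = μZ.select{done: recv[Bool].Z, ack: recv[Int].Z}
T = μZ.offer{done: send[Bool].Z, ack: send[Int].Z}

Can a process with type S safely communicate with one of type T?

μZ | μZ  match (rec unchanged)
  select{done,ack} | offer{done,ack}  match label sets agree
    case done:
      recv[Bool] | send[Bool]  match
        Z | Z  match
    case ack:
      recv[Int] | send[Int]  match
        Z | Z  match

YES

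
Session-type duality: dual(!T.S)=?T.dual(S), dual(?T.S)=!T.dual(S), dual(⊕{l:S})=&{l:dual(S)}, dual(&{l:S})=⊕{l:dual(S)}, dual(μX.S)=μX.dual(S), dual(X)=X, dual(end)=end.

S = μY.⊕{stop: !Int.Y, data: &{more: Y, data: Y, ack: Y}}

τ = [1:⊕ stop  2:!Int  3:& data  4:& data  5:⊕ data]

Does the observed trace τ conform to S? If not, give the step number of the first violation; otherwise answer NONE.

3

[1] ⊕ stop  match  now at !Int.μY.…
[2] !Int  match  now at μY.…
[3] got & data, protocol expects ⊕ stop or ⊕ data  ✗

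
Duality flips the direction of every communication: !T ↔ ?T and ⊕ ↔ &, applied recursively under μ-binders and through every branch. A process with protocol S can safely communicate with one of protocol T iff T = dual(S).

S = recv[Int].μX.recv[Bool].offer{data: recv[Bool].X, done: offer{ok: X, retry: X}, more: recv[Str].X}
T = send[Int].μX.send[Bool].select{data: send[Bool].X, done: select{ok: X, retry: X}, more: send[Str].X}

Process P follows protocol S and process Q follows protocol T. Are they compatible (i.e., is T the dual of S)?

recv[Int] vs send[Int]  ✓
  μX vs μX  ✓ (binder kept)
    recv[Bool] vs send[Bool]  ✓
      offer{data,done,more} vs select{data,done,more}  ✓ same labels
        • data:
          recv[Bool] vs send[Bool]  ✓
            X vs X  ✓
        • done:
          offer{ok,retry} vs select{ok,retry}  ✓ same labels
            • ok:
              X vs X  ✓
            • retry:
              X vs X  ✓
        • more:
          recv[Str] vs send[Str]  ✓
            X vs X  ✓

YES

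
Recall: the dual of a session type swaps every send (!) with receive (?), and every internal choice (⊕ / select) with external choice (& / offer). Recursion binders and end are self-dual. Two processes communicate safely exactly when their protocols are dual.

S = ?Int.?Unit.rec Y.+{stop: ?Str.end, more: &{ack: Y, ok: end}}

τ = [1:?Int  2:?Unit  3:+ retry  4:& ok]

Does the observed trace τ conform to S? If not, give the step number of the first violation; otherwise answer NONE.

step 1: ?Int  match  residual = ?Unit.rec Y.…
step 2: ?Unit  match  residual = rec Y.…
step 3: got + retry, protocol expects + stop or + more  ✗

3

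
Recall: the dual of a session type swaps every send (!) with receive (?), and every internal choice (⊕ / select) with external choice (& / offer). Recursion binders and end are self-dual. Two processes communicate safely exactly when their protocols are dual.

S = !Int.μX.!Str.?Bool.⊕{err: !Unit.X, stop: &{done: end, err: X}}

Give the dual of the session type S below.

?Int.μX.?Str.!Bool.&{err: ?Unit.X, stop: ⊕{done: end, err: X}}

!Int ↦ ?Int
  μX ↦ μX  (binder kept)
    !Str ↦ ?Str
      ?Bool ↦ !Bool
        ⊕{err,stop} ↦ &{err,stop}  (internal→external)
          [err]
            !Unit ↦ ?Unit
              X ↦ X
          [stop]
            &{done,err} ↦ ⊕{done,err}  (external→internal)
              [done]
                end ↦ end
              [err]
                X ↦ X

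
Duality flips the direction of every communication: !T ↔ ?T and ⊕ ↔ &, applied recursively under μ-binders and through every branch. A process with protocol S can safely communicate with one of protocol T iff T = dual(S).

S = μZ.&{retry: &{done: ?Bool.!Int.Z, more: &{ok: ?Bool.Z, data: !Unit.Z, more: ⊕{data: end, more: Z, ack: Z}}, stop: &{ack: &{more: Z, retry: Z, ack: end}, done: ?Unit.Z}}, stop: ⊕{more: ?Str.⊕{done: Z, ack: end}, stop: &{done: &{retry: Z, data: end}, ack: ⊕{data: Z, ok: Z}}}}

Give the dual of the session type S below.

μZ → μZ  (rec unchanged)
  &{retry,stop} → ⊕{retry,stop}  (external→internal)
    case retry:
      &{done,more,stop} → ⊕{done,more,stop}  (external→internal)
        case done:
          ?Bool → !Bool
            !Int → ?Int
              Z ↦ Z
        case more:
          &{ok,data,more} → ⊕{ok,data,more}  (external→internal)
            case ok:
              ?Bool → !Bool
                Z ↦ Z
            case data:
              !Unit → ?Unit
                Z ↦ Z
            case more:
              ⊕{data,more,ack} → &{data,more,ack}  (select→offer)
                case data:
                  end ↦ end
                case more:
                  Z ↦ Z
                case ack:
                  Z ↦ Z
        case stop:
          &{ack,done} → ⊕{ack,done}  (external→internal)
            case ack:
              &{more,retry,ack} → ⊕{more,retry,ack}  (external→internal)
                case more:
                  Z ↦ Z
                case retry:
                  Z ↦ Z
                case ack:
                  end ↦ end
            case done:
              ?Unit → !Unit
                Z ↦ Z
    case stop:
      ⊕{more,stop} → &{more,stop}  (select→offer)
        case more:
          ?Str → !Str
            ⊕{done,ack} → &{done,ack}  (select→offer)
              case done:
                Z ↦ Z
              case ack:
                end ↦ end
        case stop:
          &{done,ack} → ⊕{done,ack}  (external→internal)
            case done:
              &{retry,data} → ⊕{retry,data}  (external→internal)
                case retry:
                  Z ↦ Z
                case data:
                  end ↦ end
            case ack:
              ⊕{data,ok} → &{data,ok}  (select→offer)
                case data:
                  Z ↦ Z
                case ok:
                  Z ↦ Z

μZ.⊕{retry: ⊕{done: !Bool.?Int.Z, more: ⊕{ok: !Bool.Z, data: ?Unit.Z, more: &{data: end, more: Z, ack: Z}}, stop: ⊕{ack: ⊕{more: Z, retry: Z, ack: end}, done: !Unit.Z}}, stop: &{more: !Str.&{done: Z, ack: end}, stop: ⊕{done: ⊕{retry: Z, data: end}, ack: &{data: Z, ok: Z}}}}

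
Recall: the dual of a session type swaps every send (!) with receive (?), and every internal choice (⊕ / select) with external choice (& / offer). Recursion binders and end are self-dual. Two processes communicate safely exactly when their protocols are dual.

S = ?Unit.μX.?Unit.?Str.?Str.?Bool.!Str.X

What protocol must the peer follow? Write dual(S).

!Unit.μX.!Unit.!Str.!Str.!Bool.?Str.X

?Unit = !Unit
  μX = μX  (binder kept)
    ?Unit = !Unit
      ?Str = !Str
        ?Str = !Str
          ?Bool = !Bool
            !Str = ?Str
              dual(X) = X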